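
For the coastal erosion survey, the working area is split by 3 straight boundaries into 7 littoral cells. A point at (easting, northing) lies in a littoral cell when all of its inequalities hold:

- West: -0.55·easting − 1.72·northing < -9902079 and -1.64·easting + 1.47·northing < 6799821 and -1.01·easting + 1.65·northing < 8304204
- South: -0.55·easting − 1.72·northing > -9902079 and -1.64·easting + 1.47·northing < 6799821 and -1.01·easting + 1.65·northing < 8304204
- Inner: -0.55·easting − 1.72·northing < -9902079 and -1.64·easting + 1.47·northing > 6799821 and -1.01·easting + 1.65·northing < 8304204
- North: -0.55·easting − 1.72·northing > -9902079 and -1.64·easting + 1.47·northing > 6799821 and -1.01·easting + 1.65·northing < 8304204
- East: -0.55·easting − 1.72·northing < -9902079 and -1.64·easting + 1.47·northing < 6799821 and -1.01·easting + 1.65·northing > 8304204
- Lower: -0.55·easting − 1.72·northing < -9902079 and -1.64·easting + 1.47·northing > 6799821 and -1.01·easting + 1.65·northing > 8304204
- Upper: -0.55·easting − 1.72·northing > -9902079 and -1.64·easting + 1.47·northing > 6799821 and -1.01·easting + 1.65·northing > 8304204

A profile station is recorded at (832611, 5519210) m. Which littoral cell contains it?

-0.55·832611 − 1.72·5519210 = -9950977.250, which is < -9902079
-1.64·832611 + 1.47·5519210 = 6747756.660, which is < 6799821
-1.01·832611 + 1.65·5519210 = 8265759.390, which is < 8304204
This sign pattern matches West.

West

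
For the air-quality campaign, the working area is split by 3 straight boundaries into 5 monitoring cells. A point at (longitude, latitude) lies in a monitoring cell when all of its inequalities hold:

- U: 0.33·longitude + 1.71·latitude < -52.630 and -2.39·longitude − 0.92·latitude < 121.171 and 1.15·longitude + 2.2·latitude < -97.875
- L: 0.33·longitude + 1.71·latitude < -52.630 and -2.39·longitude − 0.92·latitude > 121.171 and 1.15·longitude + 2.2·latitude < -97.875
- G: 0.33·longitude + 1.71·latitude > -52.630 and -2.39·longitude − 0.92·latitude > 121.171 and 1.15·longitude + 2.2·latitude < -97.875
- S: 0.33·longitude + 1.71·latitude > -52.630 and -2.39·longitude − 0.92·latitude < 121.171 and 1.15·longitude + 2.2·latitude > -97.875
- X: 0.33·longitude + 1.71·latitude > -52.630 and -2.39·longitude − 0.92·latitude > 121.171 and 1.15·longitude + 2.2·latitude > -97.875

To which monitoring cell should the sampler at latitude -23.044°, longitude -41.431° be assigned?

U

0.33·-41.431 + 1.71·-23.044 = -53.077, which is < -52.630
-2.39·-41.431 − 0.92·-23.044 = 120.221, which is < 121.171
1.15·-41.431 + 2.2·-23.044 = -98.342, which is < -97.875
This sign pattern matches U.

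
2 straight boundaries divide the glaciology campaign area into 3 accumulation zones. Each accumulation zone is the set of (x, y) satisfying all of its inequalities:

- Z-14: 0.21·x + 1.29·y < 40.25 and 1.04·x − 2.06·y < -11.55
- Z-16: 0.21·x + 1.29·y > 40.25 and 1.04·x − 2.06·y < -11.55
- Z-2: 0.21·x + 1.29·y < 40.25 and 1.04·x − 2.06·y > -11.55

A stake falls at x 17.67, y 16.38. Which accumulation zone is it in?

Z-14

0.21·17.67 + 1.29·16.38 = 24.841, which is < 40.25
1.04·17.67 − 2.06·16.38 = -15.366, which is < -11.55
This sign pattern matches Z-14.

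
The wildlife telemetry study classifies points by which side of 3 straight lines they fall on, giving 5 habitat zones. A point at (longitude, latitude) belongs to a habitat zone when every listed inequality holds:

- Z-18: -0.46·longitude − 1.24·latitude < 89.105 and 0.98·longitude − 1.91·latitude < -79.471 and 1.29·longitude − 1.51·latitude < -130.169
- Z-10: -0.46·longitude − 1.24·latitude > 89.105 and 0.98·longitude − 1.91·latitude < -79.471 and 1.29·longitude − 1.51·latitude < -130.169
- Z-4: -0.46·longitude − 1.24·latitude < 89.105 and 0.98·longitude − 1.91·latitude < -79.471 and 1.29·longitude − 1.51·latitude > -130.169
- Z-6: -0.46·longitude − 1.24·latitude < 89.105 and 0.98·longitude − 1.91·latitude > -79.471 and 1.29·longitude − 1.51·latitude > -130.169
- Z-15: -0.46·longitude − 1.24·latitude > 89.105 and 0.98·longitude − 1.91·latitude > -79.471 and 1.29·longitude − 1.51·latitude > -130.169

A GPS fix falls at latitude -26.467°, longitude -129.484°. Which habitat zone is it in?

-0.46·-129.484 − 1.24·-26.467 = 92.382, which is > 89.105
0.98·-129.484 − 1.91·-26.467 = -76.342, which is > -79.471
1.29·-129.484 − 1.51·-26.467 = -127.069, which is > -130.169
This sign pattern matches Z-15.

Z-15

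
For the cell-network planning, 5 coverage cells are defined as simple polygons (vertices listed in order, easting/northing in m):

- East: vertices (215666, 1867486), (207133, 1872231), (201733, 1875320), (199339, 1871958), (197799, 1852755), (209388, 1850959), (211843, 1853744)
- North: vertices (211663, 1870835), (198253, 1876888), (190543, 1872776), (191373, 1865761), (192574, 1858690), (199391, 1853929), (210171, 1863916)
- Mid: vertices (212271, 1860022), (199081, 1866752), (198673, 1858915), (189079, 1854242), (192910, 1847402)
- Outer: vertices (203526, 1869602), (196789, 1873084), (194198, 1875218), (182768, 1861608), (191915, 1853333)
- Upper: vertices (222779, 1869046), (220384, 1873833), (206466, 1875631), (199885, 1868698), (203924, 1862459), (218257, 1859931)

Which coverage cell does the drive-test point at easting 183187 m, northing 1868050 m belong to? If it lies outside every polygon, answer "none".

none

Cast a ray rightward from (183187, 1868050). For each polygon, the edges (by vertex number in listed order) whose endpoints lie on opposite sides of northing = 1868050, where each meets that height, and whether that is right or left of the point:
East: 1–2 at easting≈214651.8 (right), 4–5 at easting≈199025.6 (right) → 2 crossings.
North: 3–4 at easting≈191102.2 (right), 7–1 at easting≈211062.4 (right) → 2 crossings.
Mid: no edge straddles that height → 0 crossings.
Outer: 3–4 at easting≈188178.1 (right), 5–1 at easting≈202418.4 (right) → 2 crossings.
Upper: 4–5 at easting≈200304.5 (right), 6–1 at easting≈222284.9 (right) → 2 crossings.
All counts are even, so the point lies outside every listed polygon.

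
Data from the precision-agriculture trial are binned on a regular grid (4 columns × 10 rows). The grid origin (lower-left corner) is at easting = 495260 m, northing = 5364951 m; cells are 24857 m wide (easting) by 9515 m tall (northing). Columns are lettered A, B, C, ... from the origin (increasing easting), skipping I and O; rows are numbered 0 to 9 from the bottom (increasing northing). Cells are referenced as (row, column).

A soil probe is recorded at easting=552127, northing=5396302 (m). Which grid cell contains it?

Column index: ⌊(552127 − 495260) / 24857⌋ = ⌊2.288⌋ = 2 → column C
Row offset from origin: ⌊(5396302 − 5364951) / 9515⌋ = ⌊3.295⌋ = 3 → row 3

(3, C)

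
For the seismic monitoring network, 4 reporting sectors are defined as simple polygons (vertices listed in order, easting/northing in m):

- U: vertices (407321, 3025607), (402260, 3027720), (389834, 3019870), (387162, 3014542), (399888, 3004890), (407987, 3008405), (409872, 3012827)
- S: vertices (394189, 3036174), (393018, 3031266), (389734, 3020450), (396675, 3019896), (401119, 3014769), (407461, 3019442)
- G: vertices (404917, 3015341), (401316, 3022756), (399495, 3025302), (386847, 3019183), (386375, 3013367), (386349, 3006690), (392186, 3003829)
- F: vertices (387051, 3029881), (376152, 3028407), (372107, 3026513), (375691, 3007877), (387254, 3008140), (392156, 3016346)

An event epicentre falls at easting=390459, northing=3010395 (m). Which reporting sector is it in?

Cast a ray rightward from (390459, 3010395). For each polygon, the edges (by vertex number in listed order) whose endpoints lie on opposite sides of northing = 3010395, where each meets that height, and whether that is right or left of the point:
U: 4–5 at easting≈392629.7 (right), 6–7 at easting≈408835.3 (right) → 2 crossings.
S: no edge straddles that height → 0 crossings.
G: 5–6 at easting≈386363.4 (left), 7–1 at easting≈399447.3 (right) → 1 crossing.
F: 3–4 at easting≈375206.7 (left), 5–6 at easting≈388601.1 (left) → 0 crossings.
Only G has an odd count, so the point is inside G.

G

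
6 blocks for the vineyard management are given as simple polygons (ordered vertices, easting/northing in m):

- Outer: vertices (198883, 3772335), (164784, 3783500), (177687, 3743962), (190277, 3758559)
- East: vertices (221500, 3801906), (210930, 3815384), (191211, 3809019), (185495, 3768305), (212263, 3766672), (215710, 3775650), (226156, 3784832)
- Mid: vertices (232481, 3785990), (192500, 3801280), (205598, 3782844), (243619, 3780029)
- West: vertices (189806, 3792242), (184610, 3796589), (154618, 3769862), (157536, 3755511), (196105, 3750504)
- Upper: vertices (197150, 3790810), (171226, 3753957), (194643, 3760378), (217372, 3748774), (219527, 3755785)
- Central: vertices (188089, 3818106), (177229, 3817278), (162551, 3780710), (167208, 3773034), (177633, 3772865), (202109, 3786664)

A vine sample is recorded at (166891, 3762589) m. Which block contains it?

Cast a ray rightward from (166891, 3762589). For each polygon, the edges (by vertex number in listed order) whose endpoints lie on opposite sides of northing = 3762589, where each meets that height, and whether that is right or left of the point:
Outer: 2–3 at easting≈171608.2 (right), 4–1 at easting≈192794.6 (right) → 2 crossings.
East: no edge straddles that height → 0 crossings.
Mid: no edge straddles that height → 0 crossings.
West: 3–4 at easting≈156096.8 (left), 5–1 at easting≈194281.2 (right) → 1 crossing.
Upper: 1–2 at easting≈177298.1 (right), 5–1 at easting≈215180.0 (right) → 2 crossings.
Central: no edge straddles that height → 0 crossings.
Only West has an odd count, so the point is inside West.

West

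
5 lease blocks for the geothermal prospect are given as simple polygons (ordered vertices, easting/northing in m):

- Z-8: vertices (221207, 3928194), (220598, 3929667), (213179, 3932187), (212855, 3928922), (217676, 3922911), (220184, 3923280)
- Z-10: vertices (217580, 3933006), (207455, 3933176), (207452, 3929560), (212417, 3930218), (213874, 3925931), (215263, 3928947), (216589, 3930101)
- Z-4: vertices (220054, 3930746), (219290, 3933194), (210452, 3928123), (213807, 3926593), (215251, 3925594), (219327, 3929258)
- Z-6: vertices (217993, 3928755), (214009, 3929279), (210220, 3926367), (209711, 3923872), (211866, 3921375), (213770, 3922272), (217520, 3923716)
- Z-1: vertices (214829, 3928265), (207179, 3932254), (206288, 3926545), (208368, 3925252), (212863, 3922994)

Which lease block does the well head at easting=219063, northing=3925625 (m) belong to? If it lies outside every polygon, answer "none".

Z-8

Cast a ray rightward from (219063, 3925625). For each polygon, the edges (by vertex number in listed order) whose endpoints lie on opposite sides of northing = 3925625, where each meets that height, and whether that is right or left of the point:
Z-8: 4–5 at easting≈215499.3 (left), 6–1 at easting≈220672.2 (right) → 1 crossing.
Z-10: no edge straddles that height → 0 crossings.
Z-4: 4–5 at easting≈215206.2 (left), 5–6 at easting≈215285.5 (left) → 0 crossings.
Z-6: 3–4 at easting≈210068.6 (left), 7–1 at easting≈217699.2 (left) → 0 crossings.
Z-1: 3–4 at easting≈207768.0 (left), 5–1 at easting≈213844.3 (left) → 0 crossings.
Only Z-8 has an odd count, so the point is inside Z-8.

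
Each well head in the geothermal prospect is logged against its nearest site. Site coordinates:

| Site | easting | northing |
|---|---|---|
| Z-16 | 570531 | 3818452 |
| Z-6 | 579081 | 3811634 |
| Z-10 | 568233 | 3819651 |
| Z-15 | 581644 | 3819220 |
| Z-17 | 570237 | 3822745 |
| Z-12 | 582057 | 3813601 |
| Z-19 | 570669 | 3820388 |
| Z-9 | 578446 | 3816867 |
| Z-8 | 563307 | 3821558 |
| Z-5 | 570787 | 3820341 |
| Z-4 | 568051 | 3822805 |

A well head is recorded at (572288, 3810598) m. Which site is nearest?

Squared distances to each site:
Z-16: 64772365.000; Z-6: 47218145.000; Z-10: 98399834.000; Z-15: 161873620.000; Z-17: 151756210.000; Z-12: 104451370.000; Z-19: 98465261.000; Z-9: 77221325.000; Z-8: 200779961.000; Z-5: 97179050.000; Z-4: 166963018.000.
Minimum at Z-6.

Z-6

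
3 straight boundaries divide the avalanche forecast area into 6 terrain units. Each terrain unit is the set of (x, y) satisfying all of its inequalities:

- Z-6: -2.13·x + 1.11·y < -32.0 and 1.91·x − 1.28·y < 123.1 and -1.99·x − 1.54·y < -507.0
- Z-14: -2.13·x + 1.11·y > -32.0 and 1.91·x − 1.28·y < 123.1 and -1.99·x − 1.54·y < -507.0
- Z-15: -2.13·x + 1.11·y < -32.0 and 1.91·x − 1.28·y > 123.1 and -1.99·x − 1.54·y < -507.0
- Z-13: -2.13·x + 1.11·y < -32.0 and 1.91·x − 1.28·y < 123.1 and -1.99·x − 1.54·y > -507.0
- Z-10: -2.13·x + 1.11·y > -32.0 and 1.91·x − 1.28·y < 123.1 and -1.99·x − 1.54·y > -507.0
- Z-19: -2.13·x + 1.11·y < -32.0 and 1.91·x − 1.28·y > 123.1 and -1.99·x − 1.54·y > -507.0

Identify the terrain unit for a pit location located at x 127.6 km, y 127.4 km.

Z-13

-2.13·127.6 + 1.11·127.4 = -130.374, which is < -32.0
1.91·127.6 − 1.28·127.4 = 80.644, which is < 123.1
-1.99·127.6 − 1.54·127.4 = -450.120, which is > -507.0
This sign pattern matches Z-13.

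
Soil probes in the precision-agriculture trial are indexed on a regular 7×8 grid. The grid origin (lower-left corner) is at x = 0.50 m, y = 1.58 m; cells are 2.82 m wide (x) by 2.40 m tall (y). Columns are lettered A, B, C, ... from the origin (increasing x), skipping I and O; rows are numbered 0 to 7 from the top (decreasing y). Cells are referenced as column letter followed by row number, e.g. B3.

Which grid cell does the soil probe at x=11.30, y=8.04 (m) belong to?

D5

Column index: ⌊(11.30 − 0.50) / 2.82⌋ = ⌊3.830⌋ = 3 → column D
Row offset from origin: ⌊(8.04 − 1.58) / 2.40⌋ = ⌊2.692⌋ = 2 → row 5 (counted from top)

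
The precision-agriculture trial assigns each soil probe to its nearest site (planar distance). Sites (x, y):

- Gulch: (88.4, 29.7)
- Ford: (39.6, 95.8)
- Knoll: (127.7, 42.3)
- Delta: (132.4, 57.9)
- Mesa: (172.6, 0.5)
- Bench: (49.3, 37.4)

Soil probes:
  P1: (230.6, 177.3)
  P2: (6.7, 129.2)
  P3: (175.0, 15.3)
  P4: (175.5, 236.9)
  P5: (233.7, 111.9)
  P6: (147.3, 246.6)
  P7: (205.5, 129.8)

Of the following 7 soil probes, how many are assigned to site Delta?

P1 → Delta
P2 → Ford
P3 → Mesa
P4 → Delta
P5 → Delta
P6 → Ford
P7 → Delta
4 of the 7 go to Delta.

4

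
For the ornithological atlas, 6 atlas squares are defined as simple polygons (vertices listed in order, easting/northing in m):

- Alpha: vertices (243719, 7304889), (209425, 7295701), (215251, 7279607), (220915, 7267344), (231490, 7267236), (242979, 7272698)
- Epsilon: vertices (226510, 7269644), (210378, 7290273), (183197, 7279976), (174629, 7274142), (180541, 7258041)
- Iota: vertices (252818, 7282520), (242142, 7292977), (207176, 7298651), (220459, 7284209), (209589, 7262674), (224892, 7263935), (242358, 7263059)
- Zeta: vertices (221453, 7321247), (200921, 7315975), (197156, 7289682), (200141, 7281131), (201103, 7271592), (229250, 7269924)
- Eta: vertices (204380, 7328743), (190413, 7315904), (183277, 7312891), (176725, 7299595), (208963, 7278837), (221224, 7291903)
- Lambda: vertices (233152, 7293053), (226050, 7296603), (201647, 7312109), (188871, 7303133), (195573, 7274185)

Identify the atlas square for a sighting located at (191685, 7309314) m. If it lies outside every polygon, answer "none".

Cast a ray rightward from (191685, 7309314). For each polygon, the edges (by vertex number in listed order) whose endpoints lie on opposite sides of northing = 7309314, where each meets that height, and whether that is right or left of the point:
Alpha: no edge straddles that height → 0 crossings.
Epsilon: no edge straddles that height → 0 crossings.
Iota: no edge straddles that height → 0 crossings.
Zeta: 2–3 at easting≈199967.2 (right), 6–1 at easting≈223265.9 (right) → 2 crossings.
Eta: 3–4 at easting≈181514.3 (left), 6–1 at easting≈213263.3 (right) → 1 crossing.
Lambda: 2–3 at easting≈206045.7 (right), 3–4 at easting≈197668.7 (right) → 2 crossings.
Only Eta has an odd count, so the point is inside Eta.

Eta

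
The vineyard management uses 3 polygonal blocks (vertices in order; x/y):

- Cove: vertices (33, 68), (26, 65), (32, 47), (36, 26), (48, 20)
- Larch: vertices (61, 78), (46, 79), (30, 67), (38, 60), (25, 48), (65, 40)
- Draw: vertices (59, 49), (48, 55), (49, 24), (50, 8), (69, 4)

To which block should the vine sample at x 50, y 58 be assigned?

Cast a ray rightward from (50, 58). For each polygon, the edges (by vertex number in listed order) whose endpoints lie on opposite sides of y = 58, where each meets that height, and whether that is right or left of the point:
Cove: 2–3 at x≈28.3 (left), 5–1 at x≈36.1 (left) → 0 crossings.
Larch: 4–5 at x≈35.8 (left), 6–1 at x≈63.1 (right) → 1 crossing.
Draw: no edge straddles that height → 0 crossings.
Only Larch has an odd count, so the point is inside Larch.

Larch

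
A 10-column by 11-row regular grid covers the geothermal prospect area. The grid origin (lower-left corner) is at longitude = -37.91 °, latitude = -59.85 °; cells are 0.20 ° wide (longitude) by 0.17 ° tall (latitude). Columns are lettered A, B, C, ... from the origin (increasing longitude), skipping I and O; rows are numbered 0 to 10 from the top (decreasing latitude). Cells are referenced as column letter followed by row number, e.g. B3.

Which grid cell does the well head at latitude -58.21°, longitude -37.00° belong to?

E1

Column index: ⌊(-37.00 − -37.91) / 0.20⌋ = ⌊4.550⌋ = 4 → column E
Row offset from origin: ⌊(-58.21 − -59.85) / 0.17⌋ = ⌊9.647⌋ = 9 → row 1 (counted from top)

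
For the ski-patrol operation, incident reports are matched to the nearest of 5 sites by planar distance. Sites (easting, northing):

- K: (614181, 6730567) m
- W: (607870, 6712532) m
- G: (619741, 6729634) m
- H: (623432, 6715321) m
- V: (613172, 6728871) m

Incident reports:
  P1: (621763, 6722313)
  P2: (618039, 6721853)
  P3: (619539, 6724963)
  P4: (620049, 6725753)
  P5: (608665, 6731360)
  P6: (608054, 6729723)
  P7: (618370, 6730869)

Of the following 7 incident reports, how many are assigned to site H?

P1 → H
P2 → G
P3 → G
P4 → G
P5 → V
P6 → V
P7 → G
1 of the 7 goes to H.

1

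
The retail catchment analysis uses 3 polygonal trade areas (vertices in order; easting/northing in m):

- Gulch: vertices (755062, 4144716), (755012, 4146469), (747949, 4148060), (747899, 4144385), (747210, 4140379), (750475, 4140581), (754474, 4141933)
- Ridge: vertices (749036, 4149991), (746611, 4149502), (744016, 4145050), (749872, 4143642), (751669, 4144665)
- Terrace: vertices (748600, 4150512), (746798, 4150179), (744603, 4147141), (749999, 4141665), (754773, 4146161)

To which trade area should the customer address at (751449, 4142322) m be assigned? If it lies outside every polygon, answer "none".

Gulch

Cast a ray rightward from (751449, 4142322). For each polygon, the edges (by vertex number in listed order) whose endpoints lie on opposite sides of northing = 4142322, where each meets that height, and whether that is right or left of the point:
Gulch: 4–5 at easting≈747544.2 (left), 7–1 at easting≈754556.2 (right) → 1 crossing.
Ridge: no edge straddles that height → 0 crossings.
Terrace: 3–4 at easting≈749351.6 (left), 4–5 at easting≈750696.6 (left) → 0 crossings.
Only Gulch has an odd count, so the point is inside Gulch.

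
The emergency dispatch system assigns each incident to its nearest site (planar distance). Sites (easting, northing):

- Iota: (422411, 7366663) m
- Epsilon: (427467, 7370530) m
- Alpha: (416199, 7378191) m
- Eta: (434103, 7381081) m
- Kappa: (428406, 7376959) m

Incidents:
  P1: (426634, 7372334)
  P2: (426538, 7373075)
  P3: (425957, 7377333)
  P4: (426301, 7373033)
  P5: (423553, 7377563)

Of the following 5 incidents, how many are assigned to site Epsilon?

P1 → Epsilon
P2 → Epsilon
P3 → Kappa
P4 → Epsilon
P5 → Kappa
3 of the 5 go to Epsilon.

3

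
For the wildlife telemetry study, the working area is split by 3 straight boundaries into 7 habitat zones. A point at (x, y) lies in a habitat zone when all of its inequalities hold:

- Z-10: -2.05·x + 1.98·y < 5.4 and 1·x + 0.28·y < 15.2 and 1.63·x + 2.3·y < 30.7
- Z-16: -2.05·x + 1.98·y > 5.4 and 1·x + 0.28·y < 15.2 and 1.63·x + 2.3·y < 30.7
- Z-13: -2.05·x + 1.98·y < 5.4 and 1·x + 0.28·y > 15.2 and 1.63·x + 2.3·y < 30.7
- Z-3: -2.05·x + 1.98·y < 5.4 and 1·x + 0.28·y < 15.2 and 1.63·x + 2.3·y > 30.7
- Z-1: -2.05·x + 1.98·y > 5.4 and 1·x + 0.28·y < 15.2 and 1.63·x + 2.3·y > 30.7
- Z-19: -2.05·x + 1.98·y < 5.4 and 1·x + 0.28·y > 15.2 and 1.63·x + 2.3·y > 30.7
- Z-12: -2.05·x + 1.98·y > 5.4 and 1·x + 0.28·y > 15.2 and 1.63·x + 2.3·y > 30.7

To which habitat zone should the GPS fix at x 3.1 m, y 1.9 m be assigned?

Z-10

-2.05·3.1 + 1.98·1.9 = -2.593, which is < 5.4
1·3.1 + 0.28·1.9 = 3.632, which is < 15.2
1.63·3.1 + 2.3·1.9 = 9.423, which is < 30.7
This sign pattern matches Z-10.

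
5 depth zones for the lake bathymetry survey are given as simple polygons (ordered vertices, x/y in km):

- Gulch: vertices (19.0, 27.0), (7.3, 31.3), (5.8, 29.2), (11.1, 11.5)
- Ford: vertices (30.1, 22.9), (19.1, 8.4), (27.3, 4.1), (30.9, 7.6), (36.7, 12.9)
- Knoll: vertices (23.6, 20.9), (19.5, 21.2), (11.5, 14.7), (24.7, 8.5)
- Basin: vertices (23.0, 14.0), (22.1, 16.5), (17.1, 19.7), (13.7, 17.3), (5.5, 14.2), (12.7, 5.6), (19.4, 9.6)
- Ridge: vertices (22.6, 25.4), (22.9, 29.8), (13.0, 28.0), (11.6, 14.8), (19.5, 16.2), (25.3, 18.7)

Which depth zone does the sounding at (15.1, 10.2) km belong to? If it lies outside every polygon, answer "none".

Basin

Cast a ray rightward from (15.1, 10.2). For each polygon, the edges (by vertex number in listed order) whose endpoints lie on opposite sides of y = 10.2, where each meets that height, and whether that is right or left of the point:
Gulch: no edge straddles that height → 0 crossings.
Ford: 1–2 at x≈20.47 (right), 4–5 at x≈33.75 (right) → 2 crossings.
Knoll: 3–4 at x≈21.08 (right), 4–1 at x≈24.55 (right) → 2 crossings.
Basin: 5–6 at x≈8.85 (left), 7–1 at x≈19.89 (right) → 1 crossing.
Ridge: no edge straddles that height → 0 crossings.
Only Basin has an odd count, so the point is inside Basin.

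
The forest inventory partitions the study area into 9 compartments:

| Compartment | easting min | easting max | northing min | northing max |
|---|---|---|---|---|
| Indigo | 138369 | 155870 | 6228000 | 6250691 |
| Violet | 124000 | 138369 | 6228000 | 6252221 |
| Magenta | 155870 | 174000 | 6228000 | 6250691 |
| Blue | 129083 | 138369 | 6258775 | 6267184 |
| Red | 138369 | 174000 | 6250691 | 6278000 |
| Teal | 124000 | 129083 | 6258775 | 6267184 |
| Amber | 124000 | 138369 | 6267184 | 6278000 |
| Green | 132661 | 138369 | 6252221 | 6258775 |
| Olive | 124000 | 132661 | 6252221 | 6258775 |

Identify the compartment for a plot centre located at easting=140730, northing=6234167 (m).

The point has easting = 140730 and northing = 6234167.
Only Indigo satisfies 138369 ≤ easting ≤ 155870 and 6228000 ≤ northing ≤ 6250691.

Indigo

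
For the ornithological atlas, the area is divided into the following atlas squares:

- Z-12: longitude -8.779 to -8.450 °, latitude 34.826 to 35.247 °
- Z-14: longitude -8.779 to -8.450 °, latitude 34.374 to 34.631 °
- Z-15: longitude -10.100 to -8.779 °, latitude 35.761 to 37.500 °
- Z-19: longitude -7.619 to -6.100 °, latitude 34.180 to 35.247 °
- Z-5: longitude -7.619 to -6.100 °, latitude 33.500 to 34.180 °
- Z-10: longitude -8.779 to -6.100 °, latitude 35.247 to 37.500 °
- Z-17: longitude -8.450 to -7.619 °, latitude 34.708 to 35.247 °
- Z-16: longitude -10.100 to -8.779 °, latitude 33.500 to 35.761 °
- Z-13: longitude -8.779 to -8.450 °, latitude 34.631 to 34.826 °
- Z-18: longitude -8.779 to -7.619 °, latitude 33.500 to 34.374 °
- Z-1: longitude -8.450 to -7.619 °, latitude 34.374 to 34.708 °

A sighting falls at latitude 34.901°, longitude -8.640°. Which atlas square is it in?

The point has longitude = -8.640 and latitude = 34.901.
Only Z-12 satisfies -8.779 ≤ longitude ≤ -8.450 and 34.826 ≤ latitude ≤ 35.247.

Z-12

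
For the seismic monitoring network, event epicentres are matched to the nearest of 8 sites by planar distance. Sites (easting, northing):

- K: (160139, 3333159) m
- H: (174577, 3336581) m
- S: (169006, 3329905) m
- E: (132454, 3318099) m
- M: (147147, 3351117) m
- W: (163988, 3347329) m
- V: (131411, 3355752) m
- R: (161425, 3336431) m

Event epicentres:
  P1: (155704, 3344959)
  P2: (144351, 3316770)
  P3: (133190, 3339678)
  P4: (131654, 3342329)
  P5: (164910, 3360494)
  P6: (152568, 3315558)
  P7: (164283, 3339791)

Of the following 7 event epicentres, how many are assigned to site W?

2

P1 → W
P2 → E
P3 → V
P4 → V
P5 → W
P6 → K
P7 → R
2 of the 7 go to W.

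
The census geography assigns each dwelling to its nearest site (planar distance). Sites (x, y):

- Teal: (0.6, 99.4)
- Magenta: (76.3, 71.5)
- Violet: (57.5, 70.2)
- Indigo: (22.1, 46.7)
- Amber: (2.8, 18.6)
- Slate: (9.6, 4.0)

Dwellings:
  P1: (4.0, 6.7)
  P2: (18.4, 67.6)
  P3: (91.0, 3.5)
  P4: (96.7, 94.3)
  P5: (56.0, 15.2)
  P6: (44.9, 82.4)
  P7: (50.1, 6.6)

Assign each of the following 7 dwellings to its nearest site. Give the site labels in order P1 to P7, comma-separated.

Slate, Indigo, Magenta, Magenta, Indigo, Violet, Slate

P1 → Slate (d²=38.65)
P2 → Indigo (d²=450.50)
P3 → Magenta (d²=4840.09)
P4 → Magenta (d²=936.00)
P5 → Indigo (d²=2141.46)
P6 → Violet (d²=307.60)
P7 → Slate (d²=1647.01)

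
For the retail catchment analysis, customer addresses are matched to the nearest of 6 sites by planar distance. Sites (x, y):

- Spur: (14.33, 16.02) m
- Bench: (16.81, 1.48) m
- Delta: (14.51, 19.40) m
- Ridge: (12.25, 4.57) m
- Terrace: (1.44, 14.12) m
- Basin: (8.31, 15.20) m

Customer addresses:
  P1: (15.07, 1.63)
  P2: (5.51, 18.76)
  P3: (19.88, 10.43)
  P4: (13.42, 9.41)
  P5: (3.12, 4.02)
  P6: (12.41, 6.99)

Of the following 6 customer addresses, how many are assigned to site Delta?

0

P1 → Bench
P2 → Basin
P3 → Spur
P4 → Ridge
P5 → Ridge
P6 → Ridge
0 of the 6 go to Delta.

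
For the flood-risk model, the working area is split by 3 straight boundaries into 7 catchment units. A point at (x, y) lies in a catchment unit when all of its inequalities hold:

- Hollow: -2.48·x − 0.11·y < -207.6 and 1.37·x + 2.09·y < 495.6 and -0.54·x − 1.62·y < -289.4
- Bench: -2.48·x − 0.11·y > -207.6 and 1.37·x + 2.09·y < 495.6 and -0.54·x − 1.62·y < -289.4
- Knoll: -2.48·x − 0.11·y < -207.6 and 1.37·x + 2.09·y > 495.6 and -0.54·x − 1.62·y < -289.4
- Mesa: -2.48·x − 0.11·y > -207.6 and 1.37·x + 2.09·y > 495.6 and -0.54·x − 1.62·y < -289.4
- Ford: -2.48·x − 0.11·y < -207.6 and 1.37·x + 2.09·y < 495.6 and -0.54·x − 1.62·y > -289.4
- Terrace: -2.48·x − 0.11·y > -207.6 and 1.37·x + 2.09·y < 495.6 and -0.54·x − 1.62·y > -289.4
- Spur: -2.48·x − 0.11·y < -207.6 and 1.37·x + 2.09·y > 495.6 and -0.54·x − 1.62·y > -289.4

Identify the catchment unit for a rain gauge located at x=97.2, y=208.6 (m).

-2.48·97.2 − 0.11·208.6 = -264.002, which is < -207.6
1.37·97.2 + 2.09·208.6 = 569.138, which is > 495.6
-0.54·97.2 − 1.62·208.6 = -390.420, which is < -289.4
This sign pattern matches Knoll.

Knoll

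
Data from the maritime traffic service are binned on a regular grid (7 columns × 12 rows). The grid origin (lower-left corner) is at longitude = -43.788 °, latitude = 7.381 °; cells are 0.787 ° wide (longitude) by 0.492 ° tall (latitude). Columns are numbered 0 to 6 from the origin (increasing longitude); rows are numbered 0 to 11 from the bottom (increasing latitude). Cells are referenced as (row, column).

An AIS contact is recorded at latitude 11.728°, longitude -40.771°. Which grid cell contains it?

(8, 3)

Column index: ⌊(-40.771 − -43.788) / 0.787⌋ = ⌊3.834⌋ = 3
Row offset from origin: ⌊(11.728 − 7.381) / 0.492⌋ = ⌊8.835⌋ = 8 → row 8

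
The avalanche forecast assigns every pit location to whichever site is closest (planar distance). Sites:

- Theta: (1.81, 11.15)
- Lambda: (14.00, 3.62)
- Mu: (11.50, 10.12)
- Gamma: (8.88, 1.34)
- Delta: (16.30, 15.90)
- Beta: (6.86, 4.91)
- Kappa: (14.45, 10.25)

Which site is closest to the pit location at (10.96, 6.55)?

Squared distances to each site:
Theta: 104.883; Lambda: 17.826; Mu: 13.036; Gamma: 31.470; Delta: 115.938; Beta: 19.500; Kappa: 25.870.
Minimum at Mu.

Mu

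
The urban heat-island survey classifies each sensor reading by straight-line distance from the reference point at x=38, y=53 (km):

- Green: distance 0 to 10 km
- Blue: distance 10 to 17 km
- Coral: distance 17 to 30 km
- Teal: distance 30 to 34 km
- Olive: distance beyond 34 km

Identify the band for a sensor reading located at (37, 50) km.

Green

Distance = √((37−38)² + (50−53)²) = √(1.000 + 9.000) = 3.162 km.
0 ≤ 3.162 < 10 → Green.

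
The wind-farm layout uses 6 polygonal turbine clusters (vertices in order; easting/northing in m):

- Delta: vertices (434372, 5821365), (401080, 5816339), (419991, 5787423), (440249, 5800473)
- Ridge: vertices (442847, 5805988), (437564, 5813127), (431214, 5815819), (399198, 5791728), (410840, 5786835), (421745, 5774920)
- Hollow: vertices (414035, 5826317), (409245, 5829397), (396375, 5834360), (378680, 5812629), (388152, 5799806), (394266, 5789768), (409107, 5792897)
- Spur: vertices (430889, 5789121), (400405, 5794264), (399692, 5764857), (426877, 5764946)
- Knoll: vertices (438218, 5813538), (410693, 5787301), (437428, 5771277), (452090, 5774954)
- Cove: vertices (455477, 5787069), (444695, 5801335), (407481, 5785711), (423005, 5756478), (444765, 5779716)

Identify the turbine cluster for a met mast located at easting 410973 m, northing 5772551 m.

Cast a ray rightward from (410973, 5772551). For each polygon, the edges (by vertex number in listed order) whose endpoints lie on opposite sides of northing = 5772551, where each meets that height, and whether that is right or left of the point:
Delta: no edge straddles that height → 0 crossings.
Ridge: no edge straddles that height → 0 crossings.
Hollow: no edge straddles that height → 0 crossings.
Spur: 2–3 at easting≈399878.5 (left), 4–1 at easting≈428139.1 (right) → 1 crossing.
Knoll: 2–3 at easting≈435302.4 (right), 3–4 at easting≈442508.1 (right) → 2 crossings.
Cove: 3–4 at easting≈414469.5 (right), 4–5 at easting≈438055.7 (right) → 2 crossings.
Only Spur has an odd count, so the point is inside Spur.

Spur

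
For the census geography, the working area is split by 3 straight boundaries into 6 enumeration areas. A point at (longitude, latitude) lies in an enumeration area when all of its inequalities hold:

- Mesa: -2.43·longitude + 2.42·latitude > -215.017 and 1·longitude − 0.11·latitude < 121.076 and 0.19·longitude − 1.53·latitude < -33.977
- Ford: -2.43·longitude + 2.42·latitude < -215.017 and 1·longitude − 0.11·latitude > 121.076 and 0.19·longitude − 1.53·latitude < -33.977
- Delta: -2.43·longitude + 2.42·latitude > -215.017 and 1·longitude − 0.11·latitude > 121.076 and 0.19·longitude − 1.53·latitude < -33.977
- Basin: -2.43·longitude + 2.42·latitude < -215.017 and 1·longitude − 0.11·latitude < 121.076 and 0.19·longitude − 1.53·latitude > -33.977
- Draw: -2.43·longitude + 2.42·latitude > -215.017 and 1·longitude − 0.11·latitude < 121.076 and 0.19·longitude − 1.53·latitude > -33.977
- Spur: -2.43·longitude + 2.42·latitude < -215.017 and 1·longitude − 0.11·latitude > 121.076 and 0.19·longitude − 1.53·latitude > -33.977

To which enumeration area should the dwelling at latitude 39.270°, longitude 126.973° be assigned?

-2.43·126.973 + 2.42·39.270 = -213.511, which is > -215.017
1·126.973 − 0.11·39.270 = 122.653, which is > 121.076
0.19·126.973 − 1.53·39.270 = -35.958, which is < -33.977
This sign pattern matches Delta.

Delta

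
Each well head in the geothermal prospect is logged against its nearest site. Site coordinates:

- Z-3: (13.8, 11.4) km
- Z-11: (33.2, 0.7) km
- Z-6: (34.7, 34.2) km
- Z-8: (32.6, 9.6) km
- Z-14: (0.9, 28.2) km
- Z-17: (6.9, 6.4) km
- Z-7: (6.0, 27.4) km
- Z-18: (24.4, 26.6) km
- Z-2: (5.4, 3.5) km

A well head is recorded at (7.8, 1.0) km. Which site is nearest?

Squared distances to each site:
Z-3: 144.160; Z-11: 645.250; Z-6: 1825.850; Z-8: 689.000; Z-14: 787.450; Z-17: 29.970; Z-7: 700.200; Z-18: 930.920; Z-2: 12.010.
Minimum at Z-2.

Z-2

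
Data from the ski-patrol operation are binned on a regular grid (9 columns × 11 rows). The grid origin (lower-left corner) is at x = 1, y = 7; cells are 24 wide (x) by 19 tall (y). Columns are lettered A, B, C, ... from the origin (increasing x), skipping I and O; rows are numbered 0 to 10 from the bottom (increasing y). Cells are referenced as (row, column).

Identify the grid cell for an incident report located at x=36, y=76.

Column index: ⌊(36 − 1) / 24⌋ = ⌊1.458⌋ = 1 → column B
Row offset from origin: ⌊(76 − 7) / 19⌋ = ⌊3.632⌋ = 3 → row 3

(3, B)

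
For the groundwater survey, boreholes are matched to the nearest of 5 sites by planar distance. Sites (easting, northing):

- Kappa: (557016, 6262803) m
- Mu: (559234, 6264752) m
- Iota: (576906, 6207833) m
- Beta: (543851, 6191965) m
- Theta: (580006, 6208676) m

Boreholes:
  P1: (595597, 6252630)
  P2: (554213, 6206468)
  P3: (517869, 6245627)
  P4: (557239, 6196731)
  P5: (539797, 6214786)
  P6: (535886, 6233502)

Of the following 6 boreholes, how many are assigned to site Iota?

P1 → Mu
P2 → Beta
P3 → Kappa
P4 → Beta
P5 → Beta
P6 → Kappa
0 of the 6 go to Iota.

0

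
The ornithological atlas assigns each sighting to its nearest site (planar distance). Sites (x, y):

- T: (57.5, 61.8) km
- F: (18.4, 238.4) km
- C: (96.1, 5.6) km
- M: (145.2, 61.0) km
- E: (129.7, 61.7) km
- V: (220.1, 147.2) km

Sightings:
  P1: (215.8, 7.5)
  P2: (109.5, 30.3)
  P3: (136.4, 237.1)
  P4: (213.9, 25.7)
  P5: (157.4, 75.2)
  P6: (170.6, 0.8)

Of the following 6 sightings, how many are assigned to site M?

4

P1 → M
P2 → C
P3 → F
P4 → M
P5 → M
P6 → M
4 of the 6 go to M.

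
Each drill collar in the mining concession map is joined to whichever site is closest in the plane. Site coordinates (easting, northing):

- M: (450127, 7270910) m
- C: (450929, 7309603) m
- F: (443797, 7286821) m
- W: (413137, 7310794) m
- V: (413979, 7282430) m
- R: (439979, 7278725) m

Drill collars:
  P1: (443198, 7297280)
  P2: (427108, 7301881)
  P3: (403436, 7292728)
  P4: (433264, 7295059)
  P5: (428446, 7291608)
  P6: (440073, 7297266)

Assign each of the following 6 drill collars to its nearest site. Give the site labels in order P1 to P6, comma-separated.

P1 → F (d²=109749482.00)
P2 → W (d²=274630410.00)
P3 → V (d²=217203653.00)
P4 → F (d²=178808733.00)
P5 → F (d²=258568570.00)
P6 → F (d²=122966201.00)

F, W, V, F, F, F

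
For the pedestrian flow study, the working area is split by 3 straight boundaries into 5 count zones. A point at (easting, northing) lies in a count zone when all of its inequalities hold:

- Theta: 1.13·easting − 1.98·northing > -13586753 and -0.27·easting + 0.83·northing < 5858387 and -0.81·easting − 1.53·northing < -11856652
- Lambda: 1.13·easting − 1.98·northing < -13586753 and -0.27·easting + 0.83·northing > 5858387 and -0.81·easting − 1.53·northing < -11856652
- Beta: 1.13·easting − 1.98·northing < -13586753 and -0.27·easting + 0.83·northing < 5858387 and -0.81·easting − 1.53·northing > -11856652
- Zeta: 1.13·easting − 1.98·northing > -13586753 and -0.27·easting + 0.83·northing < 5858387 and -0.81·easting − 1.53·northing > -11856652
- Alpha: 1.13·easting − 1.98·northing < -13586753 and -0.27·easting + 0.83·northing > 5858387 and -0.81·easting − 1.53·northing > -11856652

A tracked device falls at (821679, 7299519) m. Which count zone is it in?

1.13·821679 − 1.98·7299519 = -13524550.350, which is > -13586753
-0.27·821679 + 0.83·7299519 = 5836747.440, which is < 5858387
-0.81·821679 − 1.53·7299519 = -11833824.060, which is > -11856652
This sign pattern matches Zeta.

Zeta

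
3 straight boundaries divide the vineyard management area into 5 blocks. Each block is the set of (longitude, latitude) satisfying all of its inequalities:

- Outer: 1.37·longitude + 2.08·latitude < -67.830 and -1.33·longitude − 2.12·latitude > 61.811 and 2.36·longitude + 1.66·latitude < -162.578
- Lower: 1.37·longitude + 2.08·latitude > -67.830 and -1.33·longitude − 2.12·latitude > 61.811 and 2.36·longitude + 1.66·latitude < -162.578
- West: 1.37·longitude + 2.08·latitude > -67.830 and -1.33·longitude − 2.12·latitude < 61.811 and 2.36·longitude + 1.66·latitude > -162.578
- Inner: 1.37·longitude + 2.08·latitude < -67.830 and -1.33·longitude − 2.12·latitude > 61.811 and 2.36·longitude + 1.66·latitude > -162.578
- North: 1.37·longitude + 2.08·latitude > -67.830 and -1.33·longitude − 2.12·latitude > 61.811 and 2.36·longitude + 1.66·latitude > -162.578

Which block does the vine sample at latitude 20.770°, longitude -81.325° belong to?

1.37·-81.325 + 2.08·20.770 = -68.214, which is < -67.830
-1.33·-81.325 − 2.12·20.770 = 64.130, which is > 61.811
2.36·-81.325 + 1.66·20.770 = -157.449, which is > -162.578
This sign pattern matches Inner.

Inner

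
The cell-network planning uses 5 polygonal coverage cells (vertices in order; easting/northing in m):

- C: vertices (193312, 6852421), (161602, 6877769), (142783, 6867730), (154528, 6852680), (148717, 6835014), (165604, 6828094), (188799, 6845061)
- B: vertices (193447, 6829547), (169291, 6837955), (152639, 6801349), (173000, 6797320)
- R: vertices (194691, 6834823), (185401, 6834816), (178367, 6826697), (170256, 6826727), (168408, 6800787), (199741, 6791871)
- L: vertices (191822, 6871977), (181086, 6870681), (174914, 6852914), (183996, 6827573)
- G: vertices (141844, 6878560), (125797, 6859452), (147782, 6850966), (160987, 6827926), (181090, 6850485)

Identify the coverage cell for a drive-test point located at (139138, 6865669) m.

Cast a ray rightward from (139138, 6865669). For each polygon, the edges (by vertex number in listed order) whose endpoints lie on opposite sides of northing = 6865669, where each meets that height, and whether that is right or left of the point:
C: 1–2 at easting≈176738.9 (right), 3–4 at easting≈144391.4 (right) → 2 crossings.
B: no edge straddles that height → 0 crossings.
R: no edge straddles that height → 0 crossings.
L: 2–3 at easting≈179344.9 (right), 4–1 at easting≈190710.2 (right) → 2 crossings.
G: 1–2 at easting≈131018.1 (left), 5–1 at easting≈159864.3 (right) → 1 crossing.
Only G has an odd count, so the point is inside G.

G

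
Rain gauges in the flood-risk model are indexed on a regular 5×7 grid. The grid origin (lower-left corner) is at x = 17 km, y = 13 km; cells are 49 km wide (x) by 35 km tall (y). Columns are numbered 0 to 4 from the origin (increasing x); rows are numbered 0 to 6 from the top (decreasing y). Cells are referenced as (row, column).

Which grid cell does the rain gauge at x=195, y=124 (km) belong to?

(3, 3)

Column index: ⌊(195 − 17) / 49⌋ = ⌊3.633⌋ = 3
Row offset from origin: ⌊(124 − 13) / 35⌋ = ⌊3.171⌋ = 3 → row 3 (counted from top)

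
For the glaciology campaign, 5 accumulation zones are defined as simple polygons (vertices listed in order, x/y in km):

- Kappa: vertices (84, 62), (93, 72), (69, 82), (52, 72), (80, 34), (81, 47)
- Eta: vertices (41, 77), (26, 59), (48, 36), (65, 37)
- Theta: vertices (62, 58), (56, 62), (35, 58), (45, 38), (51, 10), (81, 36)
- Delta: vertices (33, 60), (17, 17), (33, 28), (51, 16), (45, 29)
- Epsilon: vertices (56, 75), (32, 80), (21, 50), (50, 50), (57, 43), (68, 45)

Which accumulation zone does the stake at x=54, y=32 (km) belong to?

Cast a ray rightward from (54, 32). For each polygon, the edges (by vertex number in listed order) whose endpoints lie on opposite sides of y = 32, where each meets that height, and whether that is right or left of the point:
Kappa: no edge straddles that height → 0 crossings.
Eta: no edge straddles that height → 0 crossings.
Theta: 4–5 at x≈46.3 (left), 5–6 at x≈76.4 (right) → 1 crossing.
Delta: 1–2 at x≈22.6 (left), 5–1 at x≈43.8 (left) → 0 crossings.
Epsilon: no edge straddles that height → 0 crossings.
Only Theta has an odd count, so the point is inside Theta.

Theta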